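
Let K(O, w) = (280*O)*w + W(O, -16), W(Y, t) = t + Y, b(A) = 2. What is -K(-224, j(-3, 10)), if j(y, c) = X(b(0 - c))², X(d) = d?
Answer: 251120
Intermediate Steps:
W(Y, t) = Y + t
j(y, c) = 4 (j(y, c) = 2² = 4)
K(O, w) = -16 + O + 280*O*w (K(O, w) = (280*O)*w + (O - 16) = 280*O*w + (-16 + O) = -16 + O + 280*O*w)
-K(-224, j(-3, 10)) = -(-16 - 224 + 280*(-224)*4) = -(-16 - 224 - 250880) = -1*(-251120) = 251120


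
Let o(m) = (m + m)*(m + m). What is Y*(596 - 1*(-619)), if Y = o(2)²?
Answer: 311040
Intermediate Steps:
o(m) = 4*m² (o(m) = (2*m)*(2*m) = 4*m²)
Y = 256 (Y = (4*2²)² = (4*4)² = 16² = 256)
Y*(596 - 1*(-619)) = 256*(596 - 1*(-619)) = 256*(596 + 619) = 256*1215 = 311040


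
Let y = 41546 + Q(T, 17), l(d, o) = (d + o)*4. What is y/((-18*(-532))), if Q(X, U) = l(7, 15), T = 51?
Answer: 2313/532 ≈ 4.3477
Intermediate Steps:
l(d, o) = 4*d + 4*o
Q(X, U) = 88 (Q(X, U) = 4*7 + 4*15 = 28 + 60 = 88)
y = 41634 (y = 41546 + 88 = 41634)
y/((-18*(-532))) = 41634/((-18*(-532))) = 41634/9576 = 41634*(1/9576) = 2313/532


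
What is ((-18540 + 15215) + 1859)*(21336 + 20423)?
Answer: -61218694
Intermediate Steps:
((-18540 + 15215) + 1859)*(21336 + 20423) = (-3325 + 1859)*41759 = -1466*41759 = -61218694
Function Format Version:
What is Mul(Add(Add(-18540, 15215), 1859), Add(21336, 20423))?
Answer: -61218694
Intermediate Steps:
Mul(Add(Add(-18540, 15215), 1859), Add(21336, 20423)) = Mul(Add(-3325, 1859), 41759) = Mul(-1466, 41759) = -61218694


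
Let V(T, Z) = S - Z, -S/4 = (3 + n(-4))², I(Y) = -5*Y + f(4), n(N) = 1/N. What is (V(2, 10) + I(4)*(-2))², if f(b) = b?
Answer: 1089/16 ≈ 68.063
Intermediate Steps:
I(Y) = 4 - 5*Y (I(Y) = -5*Y + 4 = 4 - 5*Y)
S = -121/4 (S = -4*(3 + 1/(-4))² = -4*(3 - ¼)² = -4*(11/4)² = -4*121/16 = -121/4 ≈ -30.250)
V(T, Z) = -121/4 - Z
(V(2, 10) + I(4)*(-2))² = ((-121/4 - 1*10) + (4 - 5*4)*(-2))² = ((-121/4 - 10) + (4 - 20)*(-2))² = (-161/4 - 16*(-2))² = (-161/4 + 32)² = (-33/4)² = 1089/16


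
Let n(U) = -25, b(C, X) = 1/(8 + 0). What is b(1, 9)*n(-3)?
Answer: -25/8 ≈ -3.1250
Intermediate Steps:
b(C, X) = ⅛ (b(C, X) = 1/8 = ⅛)
b(1, 9)*n(-3) = (⅛)*(-25) = -25/8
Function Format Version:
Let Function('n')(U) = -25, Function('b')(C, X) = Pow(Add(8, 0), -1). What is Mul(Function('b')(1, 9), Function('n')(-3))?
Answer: Rational(-25, 8) ≈ -3.1250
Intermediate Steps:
Function('b')(C, X) = Rational(1, 8) (Function('b')(C, X) = Pow(8, -1) = Rational(1, 8))
Mul(Function('b')(1, 9), Function('n')(-3)) = Mul(Rational(1, 8), -25) = Rational(-25, 8)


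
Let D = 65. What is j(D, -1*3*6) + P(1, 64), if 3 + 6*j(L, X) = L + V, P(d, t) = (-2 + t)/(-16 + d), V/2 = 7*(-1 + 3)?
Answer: 163/15 ≈ 10.867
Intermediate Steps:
V = 28 (V = 2*(7*(-1 + 3)) = 2*(7*2) = 2*14 = 28)
P(d, t) = (-2 + t)/(-16 + d)
j(L, X) = 25/6 + L/6 (j(L, X) = -1/2 + (L + 28)/6 = -1/2 + (28 + L)/6 = -1/2 + (14/3 + L/6) = 25/6 + L/6)
j(D, -1*3*6) + P(1, 64) = (25/6 + (1/6)*65) + (-2 + 64)/(-16 + 1) = (25/6 + 65/6) + 62/(-15) = 15 - 1/15*62 = 15 - 62/15 = 163/15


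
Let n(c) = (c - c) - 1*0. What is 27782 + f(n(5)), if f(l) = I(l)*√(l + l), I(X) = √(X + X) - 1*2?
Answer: 27782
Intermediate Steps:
I(X) = -2 + √2*√X (I(X) = √(2*X) - 2 = √2*√X - 2 = -2 + √2*√X)
n(c) = 0 (n(c) = 0 + 0 = 0)
f(l) = √2*√l*(-2 + √2*√l) (f(l) = (-2 + √2*√l)*√(l + l) = (-2 + √2*√l)*√(2*l) = (-2 + √2*√l)*(√2*√l) = √2*√l*(-2 + √2*√l))
27782 + f(n(5)) = 27782 + (2*0 - 2*√2*√0) = 27782 + (0 - 2*√2*0) = 27782 + (0 + 0) = 27782 + 0 = 27782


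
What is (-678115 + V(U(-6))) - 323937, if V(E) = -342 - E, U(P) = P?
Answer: -1002388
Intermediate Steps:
(-678115 + V(U(-6))) - 323937 = (-678115 + (-342 - 1*(-6))) - 323937 = (-678115 + (-342 + 6)) - 323937 = (-678115 - 336) - 323937 = -678451 - 323937 = -1002388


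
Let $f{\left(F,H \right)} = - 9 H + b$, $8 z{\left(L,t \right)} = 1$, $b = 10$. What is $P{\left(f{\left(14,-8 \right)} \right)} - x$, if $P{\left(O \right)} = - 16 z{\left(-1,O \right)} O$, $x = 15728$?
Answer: $-15892$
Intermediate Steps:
$z{\left(L,t \right)} = \frac{1}{8}$ ($z{\left(L,t \right)} = \frac{1}{8} \cdot 1 = \frac{1}{8}$)
$f{\left(F,H \right)} = 10 - 9 H$ ($f{\left(F,H \right)} = - 9 H + 10 = 10 - 9 H$)
$P{\left(O \right)} = - 2 O$ ($P{\left(O \right)} = - 16 \frac{O}{8} = - 2 O$)
$P{\left(f{\left(14,-8 \right)} \right)} - x = - 2 \left(10 - -72\right) - 15728 = - 2 \left(10 + 72\right) - 15728 = \left(-2\right) 82 - 15728 = -164 - 15728 = -15892$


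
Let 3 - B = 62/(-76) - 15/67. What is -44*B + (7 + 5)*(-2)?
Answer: -256822/1273 ≈ -201.75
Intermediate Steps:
B = 10285/2546 (B = 3 - (62/(-76) - 15/67) = 3 - (62*(-1/76) - 15*1/67) = 3 - (-31/38 - 15/67) = 3 - 1*(-2647/2546) = 3 + 2647/2546 = 10285/2546 ≈ 4.0397)
-44*B + (7 + 5)*(-2) = -44*10285/2546 + (7 + 5)*(-2) = -226270/1273 + 12*(-2) = -226270/1273 - 24 = -256822/1273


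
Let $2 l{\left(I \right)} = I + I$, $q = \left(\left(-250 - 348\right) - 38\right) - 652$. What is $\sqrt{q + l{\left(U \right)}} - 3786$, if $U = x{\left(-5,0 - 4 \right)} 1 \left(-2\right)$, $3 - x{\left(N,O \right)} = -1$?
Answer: $-3786 + 36 i \approx -3786.0 + 36.0 i$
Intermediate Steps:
$x{\left(N,O \right)} = 4$ ($x{\left(N,O \right)} = 3 - -1 = 3 + 1 = 4$)
$q = -1288$ ($q = \left(-598 - 38\right) - 652 = -636 - 652 = -1288$)
$U = -8$ ($U = 4 \cdot 1 \left(-2\right) = 4 \left(-2\right) = -8$)
$l{\left(I \right)} = I$ ($l{\left(I \right)} = \frac{I + I}{2} = \frac{2 I}{2} = I$)
$\sqrt{q + l{\left(U \right)}} - 3786 = \sqrt{-1288 - 8} - 3786 = \sqrt{-1296} - 3786 = 36 i - 3786 = -3786 + 36 i$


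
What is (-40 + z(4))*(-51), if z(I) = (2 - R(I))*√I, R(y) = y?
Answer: 2244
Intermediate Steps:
z(I) = √I*(2 - I) (z(I) = (2 - I)*√I = √I*(2 - I))
(-40 + z(4))*(-51) = (-40 + √4*(2 - 1*4))*(-51) = (-40 + 2*(2 - 4))*(-51) = (-40 + 2*(-2))*(-51) = (-40 - 4)*(-51) = -44*(-51) = 2244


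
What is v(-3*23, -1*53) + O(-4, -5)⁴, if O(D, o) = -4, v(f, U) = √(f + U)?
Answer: 256 + I*√122 ≈ 256.0 + 11.045*I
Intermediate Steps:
v(f, U) = √(U + f)
v(-3*23, -1*53) + O(-4, -5)⁴ = √(-1*53 - 3*23) + (-4)⁴ = √(-53 - 69) + 256 = √(-122) + 256 = I*√122 + 256 = 256 + I*√122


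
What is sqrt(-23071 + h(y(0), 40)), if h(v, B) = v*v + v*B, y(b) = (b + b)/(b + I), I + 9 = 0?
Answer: I*sqrt(23071) ≈ 151.89*I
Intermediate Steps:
I = -9 (I = -9 + 0 = -9)
y(b) = 2*b/(-9 + b) (y(b) = (b + b)/(b - 9) = (2*b)/(-9 + b) = 2*b/(-9 + b))
h(v, B) = v**2 + B*v
sqrt(-23071 + h(y(0), 40)) = sqrt(-23071 + (2*0/(-9 + 0))*(40 + 2*0/(-9 + 0))) = sqrt(-23071 + (2*0/(-9))*(40 + 2*0/(-9))) = sqrt(-23071 + (2*0*(-1/9))*(40 + 2*0*(-1/9))) = sqrt(-23071 + 0*(40 + 0)) = sqrt(-23071 + 0*40) = sqrt(-23071 + 0) = sqrt(-23071) = I*sqrt(23071)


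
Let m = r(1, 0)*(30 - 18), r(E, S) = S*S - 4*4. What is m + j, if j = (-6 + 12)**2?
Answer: -156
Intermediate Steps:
r(E, S) = -16 + S**2 (r(E, S) = S**2 - 16 = -16 + S**2)
j = 36 (j = 6**2 = 36)
m = -192 (m = (-16 + 0**2)*(30 - 18) = (-16 + 0)*12 = -16*12 = -192)
m + j = -192 + 36 = -156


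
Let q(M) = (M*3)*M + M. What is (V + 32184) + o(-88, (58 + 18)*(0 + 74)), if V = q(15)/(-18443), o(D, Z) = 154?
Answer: 596409044/18443 ≈ 32338.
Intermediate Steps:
q(M) = M + 3*M**2 (q(M) = (3*M)*M + M = 3*M**2 + M = M + 3*M**2)
V = -690/18443 (V = (15*(1 + 3*15))/(-18443) = (15*(1 + 45))*(-1/18443) = (15*46)*(-1/18443) = 690*(-1/18443) = -690/18443 ≈ -0.037413)
(V + 32184) + o(-88, (58 + 18)*(0 + 74)) = (-690/18443 + 32184) + 154 = 593568822/18443 + 154 = 596409044/18443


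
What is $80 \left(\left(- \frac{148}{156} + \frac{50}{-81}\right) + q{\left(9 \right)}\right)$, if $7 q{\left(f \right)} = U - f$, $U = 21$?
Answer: $\frac{87440}{7371} \approx 11.863$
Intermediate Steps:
$q{\left(f \right)} = 3 - \frac{f}{7}$ ($q{\left(f \right)} = \frac{21 - f}{7} = 3 - \frac{f}{7}$)
$80 \left(\left(- \frac{148}{156} + \frac{50}{-81}\right) + q{\left(9 \right)}\right) = 80 \left(\left(- \frac{148}{156} + \frac{50}{-81}\right) + \left(3 - \frac{9}{7}\right)\right) = 80 \left(\left(\left(-148\right) \frac{1}{156} + 50 \left(- \frac{1}{81}\right)\right) + \left(3 - \frac{9}{7}\right)\right) = 80 \left(\left(- \frac{37}{39} - \frac{50}{81}\right) + \frac{12}{7}\right) = 80 \left(- \frac{1649}{1053} + \frac{12}{7}\right) = 80 \cdot \frac{1093}{7371} = \frac{87440}{7371}$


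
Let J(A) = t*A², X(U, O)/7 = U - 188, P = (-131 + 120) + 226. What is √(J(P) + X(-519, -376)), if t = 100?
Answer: 19*√12791 ≈ 2148.8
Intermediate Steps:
P = 215 (P = -11 + 226 = 215)
X(U, O) = -1316 + 7*U (X(U, O) = 7*(U - 188) = 7*(-188 + U) = -1316 + 7*U)
J(A) = 100*A²
√(J(P) + X(-519, -376)) = √(100*215² + (-1316 + 7*(-519))) = √(100*46225 + (-1316 - 3633)) = √(4622500 - 4949) = √4617551 = 19*√12791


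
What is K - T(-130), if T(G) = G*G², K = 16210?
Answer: 2213210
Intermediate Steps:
T(G) = G³
K - T(-130) = 16210 - 1*(-130)³ = 16210 - 1*(-2197000) = 16210 + 2197000 = 2213210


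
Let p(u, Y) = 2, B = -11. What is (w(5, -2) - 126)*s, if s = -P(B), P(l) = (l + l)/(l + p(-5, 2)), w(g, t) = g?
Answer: 2662/9 ≈ 295.78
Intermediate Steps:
P(l) = 2*l/(2 + l) (P(l) = (l + l)/(l + 2) = (2*l)/(2 + l) = 2*l/(2 + l))
s = -22/9 (s = -2*(-11)/(2 - 11) = -2*(-11)/(-9) = -2*(-11)*(-1)/9 = -1*22/9 = -22/9 ≈ -2.4444)
(w(5, -2) - 126)*s = (5 - 126)*(-22/9) = -121*(-22/9) = 2662/9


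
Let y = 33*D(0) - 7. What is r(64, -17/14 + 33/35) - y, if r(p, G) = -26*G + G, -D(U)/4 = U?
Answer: 193/14 ≈ 13.786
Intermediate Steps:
D(U) = -4*U
r(p, G) = -25*G
y = -7 (y = 33*(-4*0) - 7 = 33*0 - 7 = 0 - 7 = -7)
r(64, -17/14 + 33/35) - y = -25*(-17/14 + 33/35) - 1*(-7) = -25*(-17*1/14 + 33*(1/35)) + 7 = -25*(-17/14 + 33/35) + 7 = -25*(-19/70) + 7 = 95/14 + 7 = 193/14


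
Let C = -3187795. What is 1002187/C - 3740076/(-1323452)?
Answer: 203774022748/81132570545 ≈ 2.5116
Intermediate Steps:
1002187/C - 3740076/(-1323452) = 1002187/(-3187795) - 3740076/(-1323452) = 1002187*(-1/3187795) - 3740076*(-1/1323452) = -1002187/3187795 + 935019/330863 = 203774022748/81132570545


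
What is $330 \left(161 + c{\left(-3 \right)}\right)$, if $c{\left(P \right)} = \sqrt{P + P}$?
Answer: $53130 + 330 i \sqrt{6} \approx 53130.0 + 808.33 i$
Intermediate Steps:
$c{\left(P \right)} = \sqrt{2} \sqrt{P}$ ($c{\left(P \right)} = \sqrt{2 P} = \sqrt{2} \sqrt{P}$)
$330 \left(161 + c{\left(-3 \right)}\right) = 330 \left(161 + \sqrt{2} \sqrt{-3}\right) = 330 \left(161 + \sqrt{2} i \sqrt{3}\right) = 330 \left(161 + i \sqrt{6}\right) = 53130 + 330 i \sqrt{6}$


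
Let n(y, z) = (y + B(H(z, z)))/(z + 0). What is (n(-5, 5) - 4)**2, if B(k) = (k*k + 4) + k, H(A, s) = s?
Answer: 81/25 ≈ 3.2400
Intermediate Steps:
B(k) = 4 + k + k**2 (B(k) = (k**2 + 4) + k = (4 + k**2) + k = 4 + k + k**2)
n(y, z) = (4 + y + z + z**2)/z (n(y, z) = (y + (4 + z + z**2))/(z + 0) = (4 + y + z + z**2)/z)
(n(-5, 5) - 4)**2 = ((4 - 5 + 5 + 5**2)/5 - 4)**2 = ((4 - 5 + 5 + 25)/5 - 4)**2 = ((1/5)*29 - 4)**2 = (29/5 - 4)**2 = (9/5)**2 = 81/25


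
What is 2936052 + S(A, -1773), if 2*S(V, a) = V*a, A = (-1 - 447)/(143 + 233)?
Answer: 138044088/47 ≈ 2.9371e+6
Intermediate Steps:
A = -56/47 (A = -448/376 = -448*1/376 = -56/47 ≈ -1.1915)
S(V, a) = V*a/2 (S(V, a) = (V*a)/2 = V*a/2)
2936052 + S(A, -1773) = 2936052 + (½)*(-56/47)*(-1773) = 2936052 + 49644/47 = 138044088/47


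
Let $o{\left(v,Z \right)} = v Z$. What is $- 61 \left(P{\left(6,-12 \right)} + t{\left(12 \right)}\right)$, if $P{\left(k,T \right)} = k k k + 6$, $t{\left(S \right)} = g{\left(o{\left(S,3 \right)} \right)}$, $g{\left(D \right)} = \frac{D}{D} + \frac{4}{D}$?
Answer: $- \frac{122488}{9} \approx -13610.0$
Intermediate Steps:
$o{\left(v,Z \right)} = Z v$
$g{\left(D \right)} = 1 + \frac{4}{D}$
$t{\left(S \right)} = \frac{4 + 3 S}{3 S}$
$P{\left(k,T \right)} = 6 + k^{3}$ ($P{\left(k,T \right)} = k^{2} k + 6 = k^{3} + 6 = 6 + k^{3}$)
$- 61 \left(P{\left(6,-12 \right)} + t{\left(12 \right)}\right) = - 61 \left(\left(6 + 6^{3}\right) + \frac{\frac{4}{3} + 12}{12}\right) = - 61 \left(\left(6 + 216\right) + \frac{1}{12} \cdot \frac{40}{3}\right) = - 61 \left(222 + \frac{10}{9}\right) = \left(-61\right) \frac{2008}{9} = - \frac{122488}{9}$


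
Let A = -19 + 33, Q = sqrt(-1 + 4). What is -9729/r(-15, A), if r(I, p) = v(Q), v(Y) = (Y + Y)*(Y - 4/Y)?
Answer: 9729/2 ≈ 4864.5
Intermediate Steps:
Q = sqrt(3) ≈ 1.7320
A = 14
v(Y) = 2*Y*(Y - 4/Y) (v(Y) = (2*Y)*(Y - 4/Y) = 2*Y*(Y - 4/Y))
r(I, p) = -2 (r(I, p) = -8 + 2*(sqrt(3))**2 = -8 + 2*3 = -8 + 6 = -2)
-9729/r(-15, A) = -9729/(-2) = -9729*(-1/2) = 9729/2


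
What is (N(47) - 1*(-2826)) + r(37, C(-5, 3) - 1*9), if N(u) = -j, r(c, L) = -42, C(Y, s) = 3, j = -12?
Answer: 2796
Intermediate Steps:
N(u) = 12 (N(u) = -1*(-12) = 12)
(N(47) - 1*(-2826)) + r(37, C(-5, 3) - 1*9) = (12 - 1*(-2826)) - 42 = (12 + 2826) - 42 = 2838 - 42 = 2796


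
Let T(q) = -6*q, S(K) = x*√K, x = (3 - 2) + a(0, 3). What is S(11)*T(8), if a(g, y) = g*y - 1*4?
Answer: 144*√11 ≈ 477.59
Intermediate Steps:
a(g, y) = -4 + g*y (a(g, y) = g*y - 4 = -4 + g*y)
x = -3 (x = (3 - 2) + (-4 + 0*3) = 1 + (-4 + 0) = 1 - 4 = -3)
S(K) = -3*√K
T(q) = -6*q
S(11)*T(8) = (-3*√11)*(-6*8) = -3*√11*(-48) = 144*√11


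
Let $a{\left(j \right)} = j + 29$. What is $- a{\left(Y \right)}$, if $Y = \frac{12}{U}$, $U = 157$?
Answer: $- \frac{4565}{157} \approx -29.076$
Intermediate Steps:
$Y = \frac{12}{157} \approx 0.076433$
$a{\left(j \right)} = 29 + j$
$- a{\left(Y \right)} = - (29 + \frac{12}{157}) = \left(-1\right) \frac{4565}{157} = - \frac{4565}{157}$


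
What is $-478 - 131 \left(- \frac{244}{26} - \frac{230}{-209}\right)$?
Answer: $\frac{1649822}{2717} \approx 607.22$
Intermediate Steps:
$-478 - 131 \left(- \frac{244}{26} - \frac{230}{-209}\right) = -478 - 131 \left(\left(-244\right) \frac{1}{26} - - \frac{230}{209}\right) = -478 - 131 \left(- \frac{122}{13} + \frac{230}{209}\right) = -478 - - \frac{2948548}{2717} = -478 + \frac{2948548}{2717} = \frac{1649822}{2717}$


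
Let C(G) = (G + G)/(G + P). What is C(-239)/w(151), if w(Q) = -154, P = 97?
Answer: -239/10934 ≈ -0.021858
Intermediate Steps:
C(G) = 2*G/(97 + G) (C(G) = (G + G)/(G + 97) = (2*G)/(97 + G) = 2*G/(97 + G))
C(-239)/w(151) = (2*(-239)/(97 - 239))/(-154) = (2*(-239)/(-142))*(-1/154) = (2*(-239)*(-1/142))*(-1/154) = (239/71)*(-1/154) = -239/10934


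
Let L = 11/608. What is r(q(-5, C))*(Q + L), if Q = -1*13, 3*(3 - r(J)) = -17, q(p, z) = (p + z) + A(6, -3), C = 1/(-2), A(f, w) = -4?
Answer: -34203/304 ≈ -112.51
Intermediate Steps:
C = -½ ≈ -0.50000
q(p, z) = -4 + p + z (q(p, z) = (p + z) - 4 = -4 + p + z)
r(J) = 26/3 (r(J) = 3 - ⅓*(-17) = 3 + 17/3 = 26/3)
L = 11/608 (L = 11*(1/608) = 11/608 ≈ 0.018092)
Q = -13
r(q(-5, C))*(Q + L) = 26*(-13 + 11/608)/3 = (26/3)*(-7893/608) = -34203/304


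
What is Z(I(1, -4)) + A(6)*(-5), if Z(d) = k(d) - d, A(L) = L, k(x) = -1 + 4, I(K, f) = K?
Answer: -28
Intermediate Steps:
k(x) = 3
Z(d) = 3 - d
Z(I(1, -4)) + A(6)*(-5) = (3 - 1*1) + 6*(-5) = (3 - 1) - 30 = 2 - 30 = -28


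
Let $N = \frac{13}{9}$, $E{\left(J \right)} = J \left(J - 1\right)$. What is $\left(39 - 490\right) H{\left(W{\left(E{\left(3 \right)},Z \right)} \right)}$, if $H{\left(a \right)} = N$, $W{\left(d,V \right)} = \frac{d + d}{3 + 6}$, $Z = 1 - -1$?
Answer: $- \frac{5863}{9} \approx -651.44$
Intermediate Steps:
$E{\left(J \right)} = J \left(-1 + J\right)$
$Z = 2$ ($Z = 1 + 1 = 2$)
$W{\left(d,V \right)} = \frac{2 d}{9}$
$N = \frac{13}{9}$ ($N = 13 \cdot \frac{1}{9} = \frac{13}{9} \approx 1.4444$)
$H{\left(a \right)} = \frac{13}{9}$
$\left(39 - 490\right) H{\left(W{\left(E{\left(3 \right)},Z \right)} \right)} = \left(39 - 490\right) \frac{13}{9} = \left(-451\right) \frac{13}{9} = - \frac{5863}{9}$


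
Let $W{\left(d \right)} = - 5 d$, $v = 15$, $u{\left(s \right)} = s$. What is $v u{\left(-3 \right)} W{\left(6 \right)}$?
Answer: $1350$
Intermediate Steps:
$v u{\left(-3 \right)} W{\left(6 \right)} = 15 \left(-3\right) \left(\left(-5\right) 6\right) = \left(-45\right) \left(-30\right) = 1350$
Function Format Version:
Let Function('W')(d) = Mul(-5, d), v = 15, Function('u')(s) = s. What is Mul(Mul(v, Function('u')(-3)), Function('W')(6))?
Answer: 1350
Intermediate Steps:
Mul(Mul(v, Function('u')(-3)), Function('W')(6)) = Mul(Mul(15, -3), Mul(-5, 6)) = Mul(-45, -30) = 1350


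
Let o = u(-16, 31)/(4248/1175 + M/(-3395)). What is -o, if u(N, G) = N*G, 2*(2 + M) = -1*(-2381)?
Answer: 791442400/5210189 ≈ 151.90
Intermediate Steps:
M = 2377/2 (M = -2 + (-1*(-2381))/2 = -2 + (1/2)*2381 = -2 + 2381/2 = 2377/2 ≈ 1188.5)
u(N, G) = G*N
o = -791442400/5210189 (o = (31*(-16))/(4248/1175 + (2377/2)/(-3395)) = -496/(4248*(1/1175) + (2377/2)*(-1/3395)) = -496/(4248/1175 - 2377/6790) = -496/5210189/1595650 = -496*1595650/5210189 = -791442400/5210189 ≈ -151.90)
-o = -1*(-791442400/5210189) = 791442400/5210189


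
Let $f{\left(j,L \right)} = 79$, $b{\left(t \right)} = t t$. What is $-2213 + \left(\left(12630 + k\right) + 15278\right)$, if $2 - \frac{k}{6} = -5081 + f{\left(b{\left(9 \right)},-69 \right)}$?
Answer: $55719$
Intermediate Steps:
$b{\left(t \right)} = t^{2}$
$k = 30024$ ($k = 12 - 6 \left(-5081 + 79\right) = 12 - -30012 = 12 + 30012 = 30024$)
$-2213 + \left(\left(12630 + k\right) + 15278\right) = -2213 + \left(\left(12630 + 30024\right) + 15278\right) = -2213 + \left(42654 + 15278\right) = -2213 + 57932 = 55719$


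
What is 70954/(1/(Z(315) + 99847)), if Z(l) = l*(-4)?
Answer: 6995141998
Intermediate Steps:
Z(l) = -4*l
70954/(1/(Z(315) + 99847)) = 70954/(1/(-4*315 + 99847)) = 70954/(1/(-1260 + 99847)) = 70954/(1/98587) = 70954*98587 = 6995141998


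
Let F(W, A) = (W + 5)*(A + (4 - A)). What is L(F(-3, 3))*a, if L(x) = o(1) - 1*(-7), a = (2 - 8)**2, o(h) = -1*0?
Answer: 252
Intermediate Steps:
F(W, A) = 20 + 4*W (F(W, A) = (5 + W)*4 = 20 + 4*W)
o(h) = 0
a = 36 (a = (-6)**2 = 36)
L(x) = 7 (L(x) = 0 - 1*(-7) = 0 + 7 = 7)
L(F(-3, 3))*a = 7*36 = 252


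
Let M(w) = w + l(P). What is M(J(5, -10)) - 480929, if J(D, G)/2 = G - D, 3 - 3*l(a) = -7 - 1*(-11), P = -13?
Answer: -1442878/3 ≈ -4.8096e+5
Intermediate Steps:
l(a) = -1/3 (l(a) = 1 - (-7 - 1*(-11))/3 = 1 - (-7 + 11)/3 = 1 - 1/3*4 = 1 - 4/3 = -1/3)
J(D, G) = -2*D + 2*G (J(D, G) = 2*(G - D) = -2*D + 2*G)
M(w) = -1/3 + w (M(w) = w - 1/3 = -1/3 + w)
M(J(5, -10)) - 480929 = (-1/3 + (-2*5 + 2*(-10))) - 480929 = (-1/3 + (-10 - 20)) - 480929 = (-1/3 - 30) - 480929 = -91/3 - 480929 = -1442878/3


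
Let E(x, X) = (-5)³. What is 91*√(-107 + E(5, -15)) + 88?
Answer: 88 + 182*I*√58 ≈ 88.0 + 1386.1*I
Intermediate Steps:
E(x, X) = -125
91*√(-107 + E(5, -15)) + 88 = 91*√(-107 - 125) + 88 = 91*√(-232) + 88 = 91*(2*I*√58) + 88 = 182*I*√58 + 88 = 88 + 182*I*√58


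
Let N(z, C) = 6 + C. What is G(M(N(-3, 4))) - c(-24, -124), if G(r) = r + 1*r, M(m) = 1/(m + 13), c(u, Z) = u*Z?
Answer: -68446/23 ≈ -2975.9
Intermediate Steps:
c(u, Z) = Z*u
M(m) = 1/(13 + m)
G(r) = 2*r (G(r) = r + r = 2*r)
G(M(N(-3, 4))) - c(-24, -124) = 2/(13 + (6 + 4)) - (-124)*(-24) = 2/(13 + 10) - 1*2976 = 2/23 - 2976 = -68446/23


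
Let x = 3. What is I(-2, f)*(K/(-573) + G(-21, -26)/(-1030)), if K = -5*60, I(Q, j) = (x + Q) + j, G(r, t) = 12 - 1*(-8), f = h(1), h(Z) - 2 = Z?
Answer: 39672/19673 ≈ 2.0166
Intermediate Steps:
h(Z) = 2 + Z
f = 3 (f = 2 + 1 = 3)
G(r, t) = 20 (G(r, t) = 12 + 8 = 20)
I(Q, j) = 3 + Q + j (I(Q, j) = (3 + Q) + j = 3 + Q + j)
K = -300
I(-2, f)*(K/(-573) + G(-21, -26)/(-1030)) = (3 - 2 + 3)*(-300/(-573) + 20/(-1030)) = 4*(-300*(-1/573) + 20*(-1/1030)) = 4*(100/191 - 2/103) = 4*(9918/19673) = 39672/19673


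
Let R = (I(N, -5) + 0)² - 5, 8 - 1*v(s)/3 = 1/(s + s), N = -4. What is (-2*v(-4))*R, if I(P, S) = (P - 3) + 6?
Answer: 195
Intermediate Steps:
v(s) = 24 - 3/(2*s) (v(s) = 24 - 3/(s + s) = 24 - 3*1/(2*s) = 24 - 3/(2*s))
I(P, S) = 3 + P (I(P, S) = (-3 + P) + 6 = 3 + P)
R = -4 (R = ((3 - 4) + 0)² - 5 = (-1 + 0)² - 5 = (-1)² - 5 = 1 - 5 = -4)
(-2*v(-4))*R = -2*(24 - 3/2/(-4))*(-4) = -2*(24 - 3/2*(-¼))*(-4) = -2*(24 + 3/8)*(-4) = -2*195/8*(-4) = -195/4*(-4) = 195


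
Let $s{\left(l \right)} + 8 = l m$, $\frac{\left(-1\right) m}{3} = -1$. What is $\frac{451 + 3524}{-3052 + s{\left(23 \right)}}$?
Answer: $- \frac{1325}{997} \approx -1.329$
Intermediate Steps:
$m = 3$ ($m = \left(-3\right) \left(-1\right) = 3$)
$s{\left(l \right)} = -8 + 3 l$ ($s{\left(l \right)} = -8 + l 3 = -8 + 3 l$)
$\frac{451 + 3524}{-3052 + s{\left(23 \right)}} = \frac{451 + 3524}{-3052 + \left(-8 + 3 \cdot 23\right)} = \frac{3975}{-3052 + \left(-8 + 69\right)} = \frac{3975}{-3052 + 61} = \frac{3975}{-2991} = 3975 \left(- \frac{1}{2991}\right) = - \frac{1325}{997}$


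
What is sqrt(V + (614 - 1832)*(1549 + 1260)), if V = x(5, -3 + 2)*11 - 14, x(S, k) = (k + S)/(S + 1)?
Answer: I*sqrt(30792318)/3 ≈ 1849.7*I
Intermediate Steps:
x(S, k) = (S + k)/(1 + S)
V = -20/3 (V = ((5 + (-3 + 2))/(1 + 5))*11 - 14 = ((5 - 1)/6)*11 - 14 = ((1/6)*4)*11 - 14 = (2/3)*11 - 14 = 22/3 - 14 = -20/3 ≈ -6.6667)
sqrt(V + (614 - 1832)*(1549 + 1260)) = sqrt(-20/3 + (614 - 1832)*(1549 + 1260)) = sqrt(-20/3 - 1218*2809) = sqrt(-20/3 - 3421362) = sqrt(-10264106/3) = I*sqrt(30792318)/3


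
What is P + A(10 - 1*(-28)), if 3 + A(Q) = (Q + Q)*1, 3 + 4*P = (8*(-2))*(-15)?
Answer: 529/4 ≈ 132.25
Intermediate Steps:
P = 237/4 (P = -3/4 + ((8*(-2))*(-15))/4 = -3/4 + (-16*(-15))/4 = -3/4 + (1/4)*240 = -3/4 + 60 = 237/4 ≈ 59.250)
A(Q) = -3 + 2*Q (A(Q) = -3 + (Q + Q)*1 = -3 + (2*Q)*1 = -3 + 2*Q)
P + A(10 - 1*(-28)) = 237/4 + (-3 + 2*(10 - 1*(-28))) = 237/4 + (-3 + 2*(10 + 28)) = 237/4 + (-3 + 2*38) = 237/4 + (-3 + 76) = 237/4 + 73 = 529/4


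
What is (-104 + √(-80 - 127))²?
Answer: 10609 - 624*I*√23 ≈ 10609.0 - 2992.6*I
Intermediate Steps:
(-104 + √(-80 - 127))² = (-104 + √(-207))² = (-104 + 3*I*√23)²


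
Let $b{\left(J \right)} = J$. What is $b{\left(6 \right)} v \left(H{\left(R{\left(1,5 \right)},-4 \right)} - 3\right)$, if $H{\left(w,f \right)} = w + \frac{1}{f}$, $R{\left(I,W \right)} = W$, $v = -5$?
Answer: $- \frac{105}{2} \approx -52.5$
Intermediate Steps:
$b{\left(6 \right)} v \left(H{\left(R{\left(1,5 \right)},-4 \right)} - 3\right) = 6 \left(- 5 \left(\left(5 + \frac{1}{-4}\right) - 3\right)\right) = 6 \left(- 5 \left(\left(5 - \frac{1}{4}\right) - 3\right)\right) = 6 \left(- 5 \left(\frac{19}{4} - 3\right)\right) = 6 \left(\left(-5\right) \frac{7}{4}\right) = 6 \left(- \frac{35}{4}\right) = - \frac{105}{2}$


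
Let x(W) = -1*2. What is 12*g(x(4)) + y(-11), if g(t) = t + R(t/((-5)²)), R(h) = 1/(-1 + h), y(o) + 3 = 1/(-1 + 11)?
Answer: -3421/90 ≈ -38.011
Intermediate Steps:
x(W) = -2
y(o) = -29/10 (y(o) = -3 + 1/(-1 + 11) = -3 + 1/10 = -3 + ⅒ = -29/10)
g(t) = t + 1/(-1 + t/25) (g(t) = t + 1/(-1 + t/((-5)²)) = t + 1/(-1 + t/25))
12*g(x(4)) + y(-11) = 12*((25 - 2*(-25 - 2))/(-25 - 2)) - 29/10 = 12*((25 - 2*(-27))/(-27)) - 29/10 = 12*(-(25 + 54)/27) - 29/10 = 12*(-1/27*79) - 29/10 = 12*(-79/27) - 29/10 = -316/9 - 29/10 = -3421/90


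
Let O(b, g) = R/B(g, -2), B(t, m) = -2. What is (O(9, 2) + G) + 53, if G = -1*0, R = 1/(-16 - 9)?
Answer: 2651/50 ≈ 53.020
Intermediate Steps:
R = -1/25 (R = 1/(-25) = -1/25 ≈ -0.040000)
G = 0
O(b, g) = 1/50 (O(b, g) = -1/25/(-2) = -1/25*(-½) = 1/50)
(O(9, 2) + G) + 53 = (1/50 + 0) + 53 = 1/50 + 53 = 2651/50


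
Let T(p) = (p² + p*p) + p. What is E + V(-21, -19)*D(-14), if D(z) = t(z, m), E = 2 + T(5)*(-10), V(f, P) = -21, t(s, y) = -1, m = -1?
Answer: -527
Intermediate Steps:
T(p) = p + 2*p² (T(p) = (p² + p²) + p = 2*p² + p = p + 2*p²)
E = -548 (E = 2 + (5*(1 + 2*5))*(-10) = 2 + (5*(1 + 10))*(-10) = 2 + (5*11)*(-10) = 2 + 55*(-10) = 2 - 550 = -548)
D(z) = -1
E + V(-21, -19)*D(-14) = -548 - 21*(-1) = -548 + 21 = -527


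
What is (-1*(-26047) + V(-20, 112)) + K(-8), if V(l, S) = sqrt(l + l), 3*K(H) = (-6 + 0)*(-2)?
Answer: 26051 + 2*I*sqrt(10) ≈ 26051.0 + 6.3246*I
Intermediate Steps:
K(H) = 4 (K(H) = ((-6 + 0)*(-2))/3 = (-6*(-2))/3 = (1/3)*12 = 4)
V(l, S) = sqrt(2)*sqrt(l) (V(l, S) = sqrt(2*l) = sqrt(2)*sqrt(l))
(-1*(-26047) + V(-20, 112)) + K(-8) = (-1*(-26047) + sqrt(2)*sqrt(-20)) + 4 = (26047 + sqrt(2)*(2*I*sqrt(5))) + 4 = (26047 + 2*I*sqrt(10)) + 4 = 26051 + 2*I*sqrt(10)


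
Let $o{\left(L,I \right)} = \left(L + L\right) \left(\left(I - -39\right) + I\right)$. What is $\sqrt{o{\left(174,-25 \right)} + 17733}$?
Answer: $3 \sqrt{1545} \approx 117.92$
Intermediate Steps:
$o{\left(L,I \right)} = 2 L \left(39 + 2 I\right)$ ($o{\left(L,I \right)} = 2 L \left(\left(I + 39\right) + I\right) = 2 L \left(\left(39 + I\right) + I\right) = 2 L \left(39 + 2 I\right)$)
$\sqrt{o{\left(174,-25 \right)} + 17733} = \sqrt{2 \cdot 174 \left(39 + 2 \left(-25\right)\right) + 17733} = \sqrt{2 \cdot 174 \left(39 - 50\right) + 17733} = \sqrt{2 \cdot 174 \left(-11\right) + 17733} = \sqrt{-3828 + 17733} = \sqrt{13905} = 3 \sqrt{1545}$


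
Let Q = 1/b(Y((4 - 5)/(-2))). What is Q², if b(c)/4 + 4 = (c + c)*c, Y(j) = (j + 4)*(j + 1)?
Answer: 4/485809 ≈ 8.2337e-6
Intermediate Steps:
Y(j) = (1 + j)*(4 + j) (Y(j) = (4 + j)*(1 + j) = (1 + j)*(4 + j))
b(c) = -16 + 8*c² (b(c) = -16 + 4*((c + c)*c) = -16 + 4*((2*c)*c) = -16 + 4*(2*c²) = -16 + 8*c²)
Q = 2/697 (Q = 1/(-16 + 8*(4 + ((4 - 5)/(-2))² + 5*((4 - 5)/(-2)))²) = 1/(-16 + 8*(4 + (-1*(-½))² + 5*(-1*(-½)))²) = 1/(-16 + 8*(4 + (½)² + 5*(½))²) = 1/(-16 + 8*(4 + ¼ + 5/2)²) = 1/(-16 + 8*(27/4)²) = 1/(-16 + 8*(729/16)) = 1/(-16 + 729/2) = 1/(697/2) = 2/697 ≈ 0.0028694)
Q² = (2/697)² = 4/485809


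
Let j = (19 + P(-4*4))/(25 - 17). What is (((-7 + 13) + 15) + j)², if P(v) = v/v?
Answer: 2209/4 ≈ 552.25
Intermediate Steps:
P(v) = 1
j = 5/2 (j = (19 + 1)/(25 - 17) = 20/8 = 20*(⅛) = 5/2 ≈ 2.5000)
(((-7 + 13) + 15) + j)² = (((-7 + 13) + 15) + 5/2)² = ((6 + 15) + 5/2)² = (21 + 5/2)² = (47/2)² = 2209/4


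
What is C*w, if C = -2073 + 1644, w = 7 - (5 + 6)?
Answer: 1716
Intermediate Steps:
w = -4 (w = 7 - 1*11 = 7 - 11 = -4)
C = -429
C*w = -429*(-4) = 1716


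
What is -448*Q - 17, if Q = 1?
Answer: -465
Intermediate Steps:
-448*Q - 17 = -448*1 - 17 = -448 - 17 = -465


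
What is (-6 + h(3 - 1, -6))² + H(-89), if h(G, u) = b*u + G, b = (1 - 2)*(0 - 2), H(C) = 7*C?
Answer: -367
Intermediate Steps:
b = 2 (b = -1*(-2) = 2)
h(G, u) = G + 2*u (h(G, u) = 2*u + G = G + 2*u)
(-6 + h(3 - 1, -6))² + H(-89) = (-6 + ((3 - 1) + 2*(-6)))² + 7*(-89) = (-6 + (2 - 12))² - 623 = (-6 - 10)² - 623 = (-16)² - 623 = 256 - 623 = -367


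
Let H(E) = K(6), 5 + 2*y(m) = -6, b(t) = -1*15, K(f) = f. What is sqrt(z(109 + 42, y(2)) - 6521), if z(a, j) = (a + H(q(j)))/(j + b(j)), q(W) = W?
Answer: 5*I*sqrt(438987)/41 ≈ 80.8*I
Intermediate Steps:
b(t) = -15
y(m) = -11/2 (y(m) = -5/2 + (1/2)*(-6) = -5/2 - 3 = -11/2)
H(E) = 6
z(a, j) = (6 + a)/(-15 + j) (z(a, j) = (a + 6)/(j - 15) = (6 + a)/(-15 + j))
sqrt(z(109 + 42, y(2)) - 6521) = sqrt((6 + (109 + 42))/(-15 - 11/2) - 6521) = sqrt((6 + 151)/(-41/2) - 6521) = sqrt(-2/41*157 - 6521) = sqrt(-314/41 - 6521) = sqrt(-267675/41) = 5*I*sqrt(438987)/41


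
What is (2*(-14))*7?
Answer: -196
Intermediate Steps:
(2*(-14))*7 = -28*7 = -196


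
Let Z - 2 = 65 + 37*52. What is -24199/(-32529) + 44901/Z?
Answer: 215537834/9252177 ≈ 23.296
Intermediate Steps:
Z = 1991 (Z = 2 + (65 + 37*52) = 2 + (65 + 1924) = 2 + 1989 = 1991)
-24199/(-32529) + 44901/Z = -24199/(-32529) + 44901/1991 = -24199*(-1/32529) + 44901*(1/1991) = 3457/4647 + 44901/1991 = 215537834/9252177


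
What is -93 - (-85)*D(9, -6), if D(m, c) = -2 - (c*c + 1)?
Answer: -3408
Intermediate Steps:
D(m, c) = -3 - c² (D(m, c) = -2 - (c² + 1) = -2 - (1 + c²) = -2 + (-1 - c²) = -3 - c²)
-93 - (-85)*D(9, -6) = -93 - (-85)*(-3 - 1*(-6)²) = -93 - (-85)*(-3 - 1*36) = -93 - (-85)*(-3 - 36) = -93 - (-85)*(-39) = -93 - 85*39 = -93 - 3315 = -3408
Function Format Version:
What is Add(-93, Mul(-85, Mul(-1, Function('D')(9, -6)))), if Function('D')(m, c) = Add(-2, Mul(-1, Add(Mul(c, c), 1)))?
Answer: -3408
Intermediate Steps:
Function('D')(m, c) = Add(-3, Mul(-1, Pow(c, 2))) (Function('D')(m, c) = Add(-2, Mul(-1, Add(Pow(c, 2), 1))) = Add(-2, Mul(-1, Add(1, Pow(c, 2)))) = Add(-2, Add(-1, Mul(-1, Pow(c, 2)))) = Add(-3, Mul(-1, Pow(c, 2))))
Add(-93, Mul(-85, Mul(-1, Function('D')(9, -6)))) = Add(-93, Mul(-85, Mul(-1, Add(-3, Mul(-1, Pow(-6, 2)))))) = Add(-93, Mul(-85, Mul(-1, Add(-3, Mul(-1, 36))))) = Add(-93, Mul(-85, Mul(-1, Add(-3, -36)))) = Add(-93, Mul(-85, Mul(-1, -39))) = Add(-93, Mul(-85, 39)) = Add(-93, -3315) = -3408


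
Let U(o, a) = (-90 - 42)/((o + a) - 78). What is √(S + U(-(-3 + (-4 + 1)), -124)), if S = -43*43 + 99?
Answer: I*√85717/7 ≈ 41.825*I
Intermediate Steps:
U(o, a) = -132/(-78 + a + o) (U(o, a) = -132/((a + o) - 78) = -132/(-78 + a + o))
S = -1750 (S = -1849 + 99 = -1750)
√(S + U(-(-3 + (-4 + 1)), -124)) = √(-1750 - 132/(-78 - 124 - (-3 + (-4 + 1)))) = √(-1750 - 132/(-78 - 124 - (-3 - 3))) = √(-1750 - 132/(-78 - 124 - 1*(-6))) = √(-1750 - 132/(-78 - 124 + 6)) = √(-1750 - 132/(-196)) = √(-1750 - 132*(-1/196)) = √(-1750 + 33/49) = √(-85717/49) = I*√85717/7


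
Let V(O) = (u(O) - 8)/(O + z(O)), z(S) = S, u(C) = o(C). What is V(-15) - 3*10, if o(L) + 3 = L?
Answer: -437/15 ≈ -29.133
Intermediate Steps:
o(L) = -3 + L
u(C) = -3 + C
V(O) = (-11 + O)/(2*O) (V(O) = ((-3 + O) - 8)/(O + O) = (-11 + O)/((2*O)) = (-11 + O)*(1/(2*O)) = (-11 + O)/(2*O))
V(-15) - 3*10 = (1/2)*(-11 - 15)/(-15) - 3*10 = (1/2)*(-1/15)*(-26) - 1*30 = 13/15 - 30 = -437/15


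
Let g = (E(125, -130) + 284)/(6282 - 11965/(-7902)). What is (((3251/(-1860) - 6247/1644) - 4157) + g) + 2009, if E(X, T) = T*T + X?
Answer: -2267725669063064/1054367206315 ≈ -2150.8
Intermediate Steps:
E(X, T) = X + T² (E(X, T) = T² + X = X + T²)
g = 136775718/49652329 (g = ((125 + (-130)²) + 284)/(6282 - 11965/(-7902)) = ((125 + 16900) + 284)/(6282 - 11965*(-1/7902)) = (17025 + 284)/(6282 + 11965/7902) = 17309/(49652329/7902) = 17309*(7902/49652329) = 136775718/49652329 ≈ 2.7547)
(((3251/(-1860) - 6247/1644) - 4157) + g) + 2009 = (((3251/(-1860) - 6247/1644) - 4157) + 136775718/49652329) + 2009 = (((3251*(-1/1860) - 6247*1/1644) - 4157) + 136775718/49652329) + 2009 = (((-3251/1860 - 6247/1644) - 4157) + 136775718/49652329) + 2009 = ((-117806/21235 - 4157) + 136775718/49652329) + 2009 = (-88391701/21235 + 136775718/49652329) + 2009 = -4385949386549899/1054367206315 + 2009 = -2267725669063064/1054367206315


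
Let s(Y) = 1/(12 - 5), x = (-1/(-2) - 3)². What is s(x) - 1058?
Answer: -7405/7 ≈ -1057.9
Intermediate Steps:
x = 25/4 (x = (-1*(-½) - 3)² = (½ - 3)² = (-5/2)² = 25/4 ≈ 6.2500)
s(Y) = ⅐ (s(Y) = 1/7 = ⅐)
s(x) - 1058 = ⅐ - 1058 = -7405/7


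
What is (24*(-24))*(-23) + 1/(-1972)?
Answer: 26125055/1972 ≈ 13248.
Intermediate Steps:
(24*(-24))*(-23) + 1/(-1972) = -576*(-23) - 1/1972 = 13248 - 1/1972 = 26125055/1972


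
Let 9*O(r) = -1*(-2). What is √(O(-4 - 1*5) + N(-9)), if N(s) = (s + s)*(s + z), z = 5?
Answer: 5*√26/3 ≈ 8.4984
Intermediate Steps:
O(r) = 2/9 (O(r) = (-1*(-2))/9 = (⅑)*2 = 2/9)
N(s) = 2*s*(5 + s) (N(s) = (s + s)*(s + 5) = (2*s)*(5 + s) = 2*s*(5 + s))
√(O(-4 - 1*5) + N(-9)) = √(2/9 + 2*(-9)*(5 - 9)) = √(2/9 + 2*(-9)*(-4)) = √(2/9 + 72) = √(650/9) = 5*√26/3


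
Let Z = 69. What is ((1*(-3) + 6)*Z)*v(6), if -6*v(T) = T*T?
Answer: -1242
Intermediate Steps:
v(T) = -T²/6 (v(T) = -T*T/6 = -T²/6)
((1*(-3) + 6)*Z)*v(6) = ((1*(-3) + 6)*69)*(-⅙*6²) = ((-3 + 6)*69)*(-⅙*36) = (3*69)*(-6) = 207*(-6) = -1242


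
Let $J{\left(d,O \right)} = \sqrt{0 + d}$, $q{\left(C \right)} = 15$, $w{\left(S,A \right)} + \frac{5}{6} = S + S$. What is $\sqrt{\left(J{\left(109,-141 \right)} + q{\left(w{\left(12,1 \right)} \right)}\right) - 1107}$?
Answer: $\sqrt{-1092 + \sqrt{109}} \approx 32.887 i$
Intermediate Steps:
$w{\left(S,A \right)} = - \frac{5}{6} + 2 S$ ($w{\left(S,A \right)} = - \frac{5}{6} + \left(S + S\right) = - \frac{5}{6} + 2 S$)
$J{\left(d,O \right)} = \sqrt{d}$
$\sqrt{\left(J{\left(109,-141 \right)} + q{\left(w{\left(12,1 \right)} \right)}\right) - 1107} = \sqrt{\left(\sqrt{109} + 15\right) - 1107} = \sqrt{\left(15 + \sqrt{109}\right) - 1107} = \sqrt{-1092 + \sqrt{109}}$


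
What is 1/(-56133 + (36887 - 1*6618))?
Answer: -1/25864 ≈ -3.8664e-5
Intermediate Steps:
1/(-56133 + (36887 - 1*6618)) = 1/(-56133 + (36887 - 6618)) = 1/(-56133 + 30269) = 1/(-25864) = -1/25864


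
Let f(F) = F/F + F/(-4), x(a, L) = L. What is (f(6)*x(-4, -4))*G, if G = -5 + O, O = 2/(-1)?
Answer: -14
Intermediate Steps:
O = -2 (O = 2*(-1) = -2)
f(F) = 1 - F/4 (f(F) = 1 + F*(-¼) = 1 - F/4)
G = -7 (G = -5 - 2 = -7)
(f(6)*x(-4, -4))*G = ((1 - ¼*6)*(-4))*(-7) = ((1 - 3/2)*(-4))*(-7) = -½*(-4)*(-7) = 2*(-7) = -14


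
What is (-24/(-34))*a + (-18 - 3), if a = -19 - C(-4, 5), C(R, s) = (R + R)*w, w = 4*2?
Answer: 183/17 ≈ 10.765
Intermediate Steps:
w = 8
C(R, s) = 16*R (C(R, s) = (R + R)*8 = (2*R)*8 = 16*R)
a = 45 (a = -19 - 16*(-4) = -19 - 1*(-64) = -19 + 64 = 45)
(-24/(-34))*a + (-18 - 3) = -24/(-34)*45 + (-18 - 3) = -24*(-1/34)*45 - 21 = (12/17)*45 - 21 = 540/17 - 21 = 183/17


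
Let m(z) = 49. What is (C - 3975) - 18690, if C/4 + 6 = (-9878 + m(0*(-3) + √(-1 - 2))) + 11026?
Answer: -17901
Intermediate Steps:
C = 4764 (C = -24 + 4*((-9878 + 49) + 11026) = -24 + 4*(-9829 + 11026) = -24 + 4*1197 = -24 + 4788 = 4764)
(C - 3975) - 18690 = (4764 - 3975) - 18690 = 789 - 18690 = -17901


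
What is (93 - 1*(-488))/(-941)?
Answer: -581/941 ≈ -0.61743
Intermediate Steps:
(93 - 1*(-488))/(-941) = (93 + 488)*(-1/941) = 581*(-1/941) = -581/941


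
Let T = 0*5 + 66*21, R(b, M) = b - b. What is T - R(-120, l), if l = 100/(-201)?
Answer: 1386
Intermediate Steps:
l = -100/201 (l = 100*(-1/201) = -100/201 ≈ -0.49751)
R(b, M) = 0
T = 1386 (T = 0 + 1386 = 1386)
T - R(-120, l) = 1386 - 1*0 = 1386 + 0 = 1386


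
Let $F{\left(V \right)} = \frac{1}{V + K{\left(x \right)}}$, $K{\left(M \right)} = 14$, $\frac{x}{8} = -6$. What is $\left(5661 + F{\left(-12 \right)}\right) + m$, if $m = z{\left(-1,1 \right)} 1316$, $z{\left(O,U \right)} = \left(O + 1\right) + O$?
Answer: $\frac{8691}{2} \approx 4345.5$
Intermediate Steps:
$x = -48$ ($x = 8 \left(-6\right) = -48$)
$z{\left(O,U \right)} = 1 + 2 O$ ($z{\left(O,U \right)} = \left(1 + O\right) + O = 1 + 2 O$)
$F{\left(V \right)} = \frac{1}{14 + V}$ ($F{\left(V \right)} = \frac{1}{V + 14} = \frac{1}{14 + V}$)
$m = -1316$ ($m = \left(1 + 2 \left(-1\right)\right) 1316 = \left(1 - 2\right) 1316 = \left(-1\right) 1316 = -1316$)
$\left(5661 + F{\left(-12 \right)}\right) + m = \left(5661 + \frac{1}{14 - 12}\right) - 1316 = \left(5661 + \frac{1}{2}\right) - 1316 = \frac{11323}{2} - 1316 = \frac{8691}{2}$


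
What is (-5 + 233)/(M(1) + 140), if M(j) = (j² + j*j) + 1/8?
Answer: 608/379 ≈ 1.6042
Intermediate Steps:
M(j) = ⅛ + 2*j² (M(j) = (j² + j²) + ⅛ = 2*j² + ⅛ = ⅛ + 2*j²)
(-5 + 233)/(M(1) + 140) = (-5 + 233)/((⅛ + 2*1²) + 140) = 228/((⅛ + 2*1) + 140) = 228/((⅛ + 2) + 140) = 228/(17/8 + 140) = 228/(1137/8) = 228*(8/1137) = 608/379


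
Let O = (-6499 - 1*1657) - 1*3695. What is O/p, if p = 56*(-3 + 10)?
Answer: -1693/56 ≈ -30.232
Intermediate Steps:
O = -11851 (O = (-6499 - 1657) - 3695 = -8156 - 3695 = -11851)
p = 392 (p = 56*7 = 392)
O/p = -11851/392 = -11851*1/392 = -1693/56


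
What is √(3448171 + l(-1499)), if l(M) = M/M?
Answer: 2*√862043 ≈ 1856.9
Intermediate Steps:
l(M) = 1
√(3448171 + l(-1499)) = √(3448171 + 1) = √3448172 = 2*√862043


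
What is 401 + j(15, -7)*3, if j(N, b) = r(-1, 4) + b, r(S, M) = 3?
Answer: 389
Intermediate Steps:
j(N, b) = 3 + b
401 + j(15, -7)*3 = 401 + (3 - 7)*3 = 401 - 4*3 = 401 - 12 = 389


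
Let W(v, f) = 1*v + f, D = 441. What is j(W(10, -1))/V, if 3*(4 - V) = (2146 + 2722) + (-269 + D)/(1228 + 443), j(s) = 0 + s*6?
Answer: -135351/4057274 ≈ -0.033360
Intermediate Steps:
W(v, f) = f + v (W(v, f) = v + f = f + v)
j(s) = 6*s (j(s) = 0 + 6*s = 6*s)
V = -8114548/5013 (V = 4 - ((2146 + 2722) + (-269 + 441)/(1228 + 443))/3 = 4 - (4868 + 172/1671)/3 = 4 - ⅓*8134600/1671 = 4 - 8134600/5013 = -8114548/5013 ≈ -1618.7)
j(W(10, -1))/V = (6*(-1 + 10))/(-8114548/5013) = (6*9)*(-5013/8114548) = 54*(-5013/8114548) = -135351/4057274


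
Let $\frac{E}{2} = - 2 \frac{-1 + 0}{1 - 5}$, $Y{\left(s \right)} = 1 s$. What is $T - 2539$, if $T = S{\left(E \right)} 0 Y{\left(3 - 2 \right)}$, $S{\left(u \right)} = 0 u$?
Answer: $-2539$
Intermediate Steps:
$Y{\left(s \right)} = s$
$E = -1$ ($E = 2 \left(- 2 \frac{-1 + 0}{1 - 5}\right) = 2 \left(- 2 \left(- \frac{1}{-4}\right)\right) = 2 \left(- 2 \left(\left(-1\right) \left(- \frac{1}{4}\right)\right)\right) = 2 \left(\left(-2\right) \frac{1}{4}\right) = 2 \left(- \frac{1}{2}\right) = -1$)
$S{\left(u \right)} = 0$
$T = 0$ ($T = 0 \cdot 0 \left(3 - 2\right) = 0 \left(3 - 2\right) = 0 \cdot 1 = 0$)
$T - 2539 = 0 - 2539 = -2539$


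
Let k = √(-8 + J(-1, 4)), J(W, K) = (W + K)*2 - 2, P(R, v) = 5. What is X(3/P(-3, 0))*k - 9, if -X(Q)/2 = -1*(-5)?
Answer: -9 - 20*I ≈ -9.0 - 20.0*I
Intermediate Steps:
J(W, K) = -2 + 2*K + 2*W (J(W, K) = (K + W)*2 - 2 = (2*K + 2*W) - 2 = -2 + 2*K + 2*W)
X(Q) = -10 (X(Q) = -(-2)*(-5) = -2*5 = -10)
k = 2*I (k = √(-8 + (-2 + 2*4 + 2*(-1))) = √(-8 + (-2 + 8 - 2)) = √(-8 + 4) = √(-4) = 2*I ≈ 2.0*I)
X(3/P(-3, 0))*k - 9 = -20*I - 9 = -9 - 20*I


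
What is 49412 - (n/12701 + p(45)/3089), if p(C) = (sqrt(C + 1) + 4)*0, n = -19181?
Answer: 627600993/12701 ≈ 49414.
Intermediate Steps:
p(C) = 0 (p(C) = (sqrt(1 + C) + 4)*0 = (4 + sqrt(1 + C))*0 = 0)
49412 - (n/12701 + p(45)/3089) = 49412 - (-19181/12701 + 0/3089) = 49412 - (-19181*1/12701 + 0*(1/3089)) = 49412 - (-19181/12701 + 0) = 49412 - 1*(-19181/12701) = 49412 + 19181/12701 = 627600993/12701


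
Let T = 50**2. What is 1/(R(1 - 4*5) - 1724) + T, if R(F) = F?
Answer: 4357499/1743 ≈ 2500.0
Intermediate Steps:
T = 2500
1/(R(1 - 4*5) - 1724) + T = 1/((1 - 4*5) - 1724) + 2500 = 1/((1 - 20) - 1724) + 2500 = 1/(-19 - 1724) + 2500 = 1/(-1743) + 2500 = -1/1743 + 2500 = 4357499/1743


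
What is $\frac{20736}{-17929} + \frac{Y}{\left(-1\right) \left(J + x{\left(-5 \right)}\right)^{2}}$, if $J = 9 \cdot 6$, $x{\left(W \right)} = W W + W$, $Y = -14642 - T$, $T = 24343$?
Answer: $\frac{585411729}{98179204} \approx 5.9627$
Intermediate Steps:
$Y = -38985$ ($Y = -14642 - 24343 = -38985$)
$x{\left(W \right)} = W + W^{2}$ ($x{\left(W \right)} = W^{2} + W = W + W^{2}$)
$J = 54$
$\frac{20736}{-17929} + \frac{Y}{\left(-1\right) \left(J + x{\left(-5 \right)}\right)^{2}} = \frac{20736}{-17929} - \frac{38985}{\left(-1\right) \left(54 - 5 \left(1 - 5\right)\right)^{2}} = 20736 \left(- \frac{1}{17929}\right) - \frac{38985}{\left(-1\right) \left(54 - -20\right)^{2}} = - \frac{20736}{17929} - \frac{38985}{\left(-1\right) \left(54 + 20\right)^{2}} = - \frac{20736}{17929} - \frac{38985}{\left(-1\right) 74^{2}} = - \frac{20736}{17929} - \frac{38985}{\left(-1\right) 5476} = - \frac{20736}{17929} - \frac{38985}{-5476} = - \frac{20736}{17929} - - \frac{38985}{5476} = - \frac{20736}{17929} + \frac{38985}{5476} = \frac{585411729}{98179204}$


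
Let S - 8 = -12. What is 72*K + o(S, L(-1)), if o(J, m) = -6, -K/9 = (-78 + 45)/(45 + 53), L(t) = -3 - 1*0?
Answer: 10398/49 ≈ 212.20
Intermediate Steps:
L(t) = -3 (L(t) = -3 + 0 = -3)
S = -4 (S = 8 - 12 = -4)
K = 297/98 (K = -9*(-78 + 45)/(45 + 53) = -(-297)/98 = -9*(-33/98) = 297/98 ≈ 3.0306)
72*K + o(S, L(-1)) = 72*(297/98) - 6 = 10692/49 - 6 = 10398/49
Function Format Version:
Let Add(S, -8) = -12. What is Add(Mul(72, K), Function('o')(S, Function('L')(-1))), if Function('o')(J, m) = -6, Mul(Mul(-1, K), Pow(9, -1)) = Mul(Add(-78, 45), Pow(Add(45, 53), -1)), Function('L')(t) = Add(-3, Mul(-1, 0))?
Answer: Rational(10398, 49) ≈ 212.20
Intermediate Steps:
Function('L')(t) = -3 (Function('L')(t) = Add(-3, 0) = -3)
S = -4 (S = Add(8, -12) = -4)
K = Rational(297, 98) (K = Mul(-9, Mul(Add(-78, 45), Pow(Add(45, 53), -1))) = Mul(-9, Mul(-33, Pow(98, -1))) = Mul(-9, Mul(-33, Rational(1, 98))) = Mul(-9, Rational(-33, 98)) = Rational(297, 98) ≈ 3.0306)
Add(Mul(72, K), Function('o')(S, Function('L')(-1))) = Add(Mul(72, Rational(297, 98)), -6) = Add(Rational(10692, 49), -6) = Rational(10398, 49)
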